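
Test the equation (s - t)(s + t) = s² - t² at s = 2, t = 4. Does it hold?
Substituting s = 2, t = 4:

LHS = (2 - 4)(2 + 4) = -12
RHS = 2² - 4² = -12

LHS = RHS, so the equation holds at this point.

Answer: Holds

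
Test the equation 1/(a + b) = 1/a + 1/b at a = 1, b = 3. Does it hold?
Fails

Substituting a = 1, b = 3:

LHS = 1/(1 + 3) = 1/4
RHS = 1/1 + 1/3 = 4/3

LHS ≠ RHS, so the equation does not hold at this point.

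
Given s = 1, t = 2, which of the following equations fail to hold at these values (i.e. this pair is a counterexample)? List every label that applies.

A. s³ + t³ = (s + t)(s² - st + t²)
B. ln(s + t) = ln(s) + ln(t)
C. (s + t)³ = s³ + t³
B, C

Evaluating each claim at the given values:
A. LHS = 9, RHS = 9 → holds here (LHS = RHS)
B. LHS = ln(3) ≈ 1.099, RHS = ln(2) ≈ 0.6931 → fails here (LHS ≠ RHS)
C. LHS = 27, RHS = 9 → fails here (LHS ≠ RHS)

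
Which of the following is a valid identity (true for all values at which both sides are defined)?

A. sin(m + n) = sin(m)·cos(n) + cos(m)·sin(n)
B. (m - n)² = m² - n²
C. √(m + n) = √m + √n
A

A: holds — e.g. at (3, 3), both sides equal sin(6) ≈ -0.2794.
B: fails at (2, 7) — LHS = 25, RHS = -45.
C: fails at (2, 3) — LHS = √(5) ≈ 2.236, RHS = √(2) + √(3) ≈ 3.146.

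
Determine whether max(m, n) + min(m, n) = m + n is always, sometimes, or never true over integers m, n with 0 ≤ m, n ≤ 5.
The identity holds for every pair in the range. For instance at (m, n) = (3, 5): both sides equal 8.

Answer: Always true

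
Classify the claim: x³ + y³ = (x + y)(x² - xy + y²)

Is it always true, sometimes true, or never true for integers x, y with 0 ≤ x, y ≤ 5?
Always true

The identity holds for every pair in the range. For instance at (x, y) = (2, 2): both sides equal 16.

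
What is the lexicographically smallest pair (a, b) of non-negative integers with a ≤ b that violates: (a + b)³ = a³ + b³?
Substituting (1, 1) into the claim:
LHS = (1 + 1)³ = 8
RHS = 1³ + 1³ = 2

Since LHS ≠ RHS, this pair disproves the claim, and no lexicographically smaller pair (a ≤ b, non-negative integers) does.

For instance (2, 7) is also a counterexample (LHS = 729, RHS = 351), but it's lexicographically larger.

Answer: (a, b) = (1, 1)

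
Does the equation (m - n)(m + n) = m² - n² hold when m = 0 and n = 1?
Substituting m = 0, n = 1:

LHS = (0 - 1)(0 + 1) = -1
RHS = 0² - 1² = -1

LHS = RHS, so the equation holds at this point.

Answer: Holds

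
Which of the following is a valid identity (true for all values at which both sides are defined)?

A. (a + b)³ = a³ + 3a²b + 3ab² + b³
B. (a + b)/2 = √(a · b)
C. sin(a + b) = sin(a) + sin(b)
A: holds — e.g. at (3, 4), both sides equal 343.
B: fails at (5, 8) — LHS = 13/2, RHS = 2·√(10) ≈ 6.325.
C: fails at (1, 1) — LHS = sin(2) ≈ 0.9093, RHS = 2·sin(1) ≈ 1.683.

Answer: A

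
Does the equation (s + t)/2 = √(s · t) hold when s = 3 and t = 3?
Substituting s = 3, t = 3:

LHS = (3 + 3)/2 = 3
RHS = √(3 · 3) = 3

LHS = RHS, so the equation holds at this point.

Answer: Holds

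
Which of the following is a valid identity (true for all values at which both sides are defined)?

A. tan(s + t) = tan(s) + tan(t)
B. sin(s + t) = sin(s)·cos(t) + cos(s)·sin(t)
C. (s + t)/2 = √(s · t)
B

A: fails at (3, 3) — LHS = tan(6) ≈ -0.291, RHS = 2·tan(3) ≈ -0.2851.
B: holds — e.g. at (2, 4), both sides equal sin(6) ≈ -0.2794.
C: fails at (6, 7) — LHS = 13/2, RHS = √(42) ≈ 6.481.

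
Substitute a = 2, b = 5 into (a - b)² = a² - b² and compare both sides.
LHS = (2 - 5)² = 9
RHS = 2² - 5² = -21

LHS ≠ RHS, so the equation does not hold here.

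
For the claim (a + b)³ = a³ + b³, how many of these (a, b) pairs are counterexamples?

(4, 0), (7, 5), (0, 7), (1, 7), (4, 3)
Testing each pair:
(4, 0): LHS = 64, RHS = 64 → satisfies claim
(7, 5): LHS = 1728, RHS = 468 → counterexample
(0, 7): LHS = 343, RHS = 343 → satisfies claim
(1, 7): LHS = 512, RHS = 344 → counterexample
(4, 3): LHS = 343, RHS = 91 → counterexample

That makes 3 counterexamples.

Answer: 3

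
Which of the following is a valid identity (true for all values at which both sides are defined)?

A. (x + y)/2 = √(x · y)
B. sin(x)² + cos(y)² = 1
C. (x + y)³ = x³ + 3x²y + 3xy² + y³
A: fails at (2, 5) — LHS = 7/2, RHS = √(10) ≈ 3.162.
B: fails at (5, 8) — LHS = cos(8)² + sin(5)² ≈ 0.9407, RHS = 1.
C: holds — e.g. at (3, 4), both sides equal 343.

Answer: C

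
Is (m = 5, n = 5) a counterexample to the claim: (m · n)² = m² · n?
Substituting m = 5, n = 5:
LHS = (5 · 5)² = 625
RHS = 5² · 5 = 125

Since LHS ≠ RHS, this pair disproves the claim.

Answer: Yes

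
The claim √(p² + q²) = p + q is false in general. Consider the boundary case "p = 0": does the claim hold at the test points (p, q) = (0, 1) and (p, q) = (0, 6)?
Yes, holds at both test points

At (0, 1): LHS = 1, RHS = 1 → equal
At (0, 6): LHS = 6, RHS = 6 → equal

So the claim does hold at both of these boundary points, even though it is not an identity.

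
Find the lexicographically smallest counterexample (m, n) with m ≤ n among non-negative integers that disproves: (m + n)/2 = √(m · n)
(m, n) = (0, 1)

Substituting (0, 1) into the claim:
LHS = (0 + 1)/2 = 1/2
RHS = √(0 · 1) = 0

Since LHS ≠ RHS, this pair disproves the claim, and no lexicographically smaller pair (m ≤ n, non-negative integers) does.

For instance (2, 4) is also a counterexample (LHS = 3, RHS = 2·√(2) ≈ 2.828), but it's lexicographically larger.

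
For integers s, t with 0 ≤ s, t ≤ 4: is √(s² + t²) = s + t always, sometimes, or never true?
Sometimes true

It holds at (s, t) = (3, 0) (both sides equal 3), but fails at (s, t) = (2, 2) (LHS = 2·√(2) ≈ 2.828, RHS = 4).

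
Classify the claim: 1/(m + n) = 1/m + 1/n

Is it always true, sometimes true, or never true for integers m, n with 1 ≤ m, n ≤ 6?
Never true

The claim fails for every pair in the range. For instance at (m, n) = (1, 3): LHS = 1/4, RHS = 4/3.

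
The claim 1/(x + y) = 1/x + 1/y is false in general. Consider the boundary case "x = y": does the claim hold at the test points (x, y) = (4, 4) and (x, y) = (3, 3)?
At (4, 4): LHS = 1/8 ≠ RHS = 1/2
At (3, 3): LHS = 1/6 ≠ RHS = 2/3

Answer: No, fails at both test points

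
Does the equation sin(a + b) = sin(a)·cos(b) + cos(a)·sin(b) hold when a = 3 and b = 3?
Holds

Substituting a = 3, b = 3:

LHS = sin(3 + 3) = sin(6) ≈ -0.2794
RHS = sin(3)·cos(3) + cos(3)·sin(3) = 2·sin(3)·cos(3) ≈ -0.2794

LHS = RHS, so the equation holds at this point.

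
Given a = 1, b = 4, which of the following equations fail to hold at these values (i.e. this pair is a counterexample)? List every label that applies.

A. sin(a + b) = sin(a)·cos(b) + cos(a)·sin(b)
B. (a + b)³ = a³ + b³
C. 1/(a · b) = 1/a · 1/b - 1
B, C

Evaluating each claim at the given values:
A. LHS = sin(5) ≈ -0.9589, RHS = sin(1)·cos(4) + sin(4)·cos(1) ≈ -0.9589 → holds here (LHS = RHS)
B. LHS = 125, RHS = 65 → fails here (LHS ≠ RHS)
C. LHS = 1/4, RHS = -3/4 → fails here (LHS ≠ RHS)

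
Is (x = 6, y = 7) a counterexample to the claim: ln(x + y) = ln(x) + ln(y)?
Yes

Substituting x = 6, y = 7:
LHS = ln(6 + 7) = ln(13) ≈ 2.565
RHS = ln(6) + ln(7) ≈ 3.738

Since LHS ≠ RHS, this pair disproves the claim.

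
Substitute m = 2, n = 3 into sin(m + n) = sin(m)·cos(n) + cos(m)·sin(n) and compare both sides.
LHS = sin(2 + 3) = sin(5) ≈ -0.9589
RHS = sin(2)·cos(3) + cos(2)·sin(3) = sin(2)·cos(3) + sin(3)·cos(2) ≈ -0.9589

LHS = RHS: the two sides agree.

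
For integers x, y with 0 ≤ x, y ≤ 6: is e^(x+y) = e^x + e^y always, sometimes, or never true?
The claim fails for every pair in the range. For instance at (x, y) = (2, 5): LHS = e^7 ≈ 1097, RHS = e^2 + e^5 ≈ 155.8.

Answer: Never true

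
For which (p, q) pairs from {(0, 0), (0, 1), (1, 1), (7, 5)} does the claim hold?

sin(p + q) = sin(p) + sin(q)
(0, 0), (0, 1)

Testing each pair:
(0, 0): LHS = 0, RHS = 0 → holds
(0, 1): LHS = sin(1) ≈ 0.8415, RHS = sin(1) ≈ 0.8415 → holds
(1, 1): LHS = sin(2) ≈ 0.9093, RHS = 2·sin(1) ≈ 1.683 → fails
(7, 5): LHS = sin(12) ≈ -0.5366, RHS = sin(5) + sin(7) ≈ -0.3019 → fails

2 of 4 pairs satisfy the claim.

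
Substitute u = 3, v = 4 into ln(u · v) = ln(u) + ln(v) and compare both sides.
LHS = ln(3 · 4) = ln(12) ≈ 2.485
RHS = ln(3) + ln(4) ≈ 2.485

LHS = RHS: the two sides agree.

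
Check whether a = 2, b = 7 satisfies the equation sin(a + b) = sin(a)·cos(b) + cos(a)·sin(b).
Substituting a = 2, b = 7:

LHS = sin(2 + 7) = sin(9) ≈ 0.4121
RHS = sin(2)·cos(7) + cos(2)·sin(7) = sin(7)·cos(2) + sin(2)·cos(7) ≈ 0.4121

LHS = RHS, so the equation holds at this point.

Answer: Holds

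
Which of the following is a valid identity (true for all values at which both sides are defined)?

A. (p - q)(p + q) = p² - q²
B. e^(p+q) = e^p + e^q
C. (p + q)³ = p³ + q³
A

A: holds — e.g. at (2, 4), both sides equal -12.
B: fails at (3, 7) — LHS = e^10 ≈ 22026.5, RHS = e^3 + e^7 ≈ 1117.
C: fails at (1, 3) — LHS = 64, RHS = 28.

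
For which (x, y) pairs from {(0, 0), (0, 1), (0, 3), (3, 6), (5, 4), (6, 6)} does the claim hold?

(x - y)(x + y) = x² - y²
All pairs

Testing each pair:
(0, 0): LHS = 0, RHS = 0 → holds
(0, 1): LHS = -1, RHS = -1 → holds
(0, 3): LHS = -9, RHS = -9 → holds
(3, 6): LHS = -27, RHS = -27 → holds
(5, 4): LHS = 9, RHS = 9 → holds
(6, 6): LHS = 0, RHS = 0 → holds

Every pair satisfies the claim.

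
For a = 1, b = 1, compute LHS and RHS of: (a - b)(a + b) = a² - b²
LHS = (1 - 1)(1 + 1) = 0
RHS = 1² - 1² = 0

LHS = RHS: the two sides agree.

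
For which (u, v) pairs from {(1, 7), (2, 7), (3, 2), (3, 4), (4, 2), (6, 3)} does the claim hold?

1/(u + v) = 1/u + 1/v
Testing each pair:
(1, 7): LHS = 1/8, RHS = 8/7 → fails
(2, 7): LHS = 1/9, RHS = 9/14 → fails
(3, 2): LHS = 1/5, RHS = 5/6 → fails
(3, 4): LHS = 1/7, RHS = 7/12 → fails
(4, 2): LHS = 1/6, RHS = 3/4 → fails
(6, 3): LHS = 1/9, RHS = 1/2 → fails

No pair satisfies the claim.

Answer: None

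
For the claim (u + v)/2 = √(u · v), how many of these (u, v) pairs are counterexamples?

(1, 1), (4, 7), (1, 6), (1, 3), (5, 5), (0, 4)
4

Testing each pair:
(1, 1): LHS = 1, RHS = 1 → satisfies claim
(4, 7): LHS = 11/2, RHS = 2·√(7) ≈ 5.292 → counterexample
(1, 6): LHS = 7/2, RHS = √(6) ≈ 2.449 → counterexample
(1, 3): LHS = 2, RHS = √(3) ≈ 1.732 → counterexample
(5, 5): LHS = 5, RHS = 5 → satisfies claim
(0, 4): LHS = 2, RHS = 0 → counterexample

That makes 4 counterexamples.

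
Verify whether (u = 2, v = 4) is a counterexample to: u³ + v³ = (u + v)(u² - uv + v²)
Substituting u = 2, v = 4:
LHS = 2³ + 4³ = 72
RHS = (2 + 4)(2² - 2·4 + 4²) = 72

The sides agree, so this pair does not disprove the claim.

Answer: No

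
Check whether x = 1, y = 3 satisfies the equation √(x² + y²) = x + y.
Substituting x = 1, y = 3:

LHS = √(1² + 3²) = √(10) ≈ 3.162
RHS = 1 + 3 = 4

LHS ≠ RHS, so the equation does not hold at this point.

Answer: Fails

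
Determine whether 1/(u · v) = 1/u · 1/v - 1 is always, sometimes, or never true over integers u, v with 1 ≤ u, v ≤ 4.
The claim fails for every pair in the range. For instance at (u, v) = (3, 3): LHS = 1/9, RHS = -8/9.

Answer: Never true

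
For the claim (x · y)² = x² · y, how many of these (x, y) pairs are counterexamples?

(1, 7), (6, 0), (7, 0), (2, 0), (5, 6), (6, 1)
2

Testing each pair:
(1, 7): LHS = 49, RHS = 7 → counterexample
(6, 0): LHS = 0, RHS = 0 → satisfies claim
(7, 0): LHS = 0, RHS = 0 → satisfies claim
(2, 0): LHS = 0, RHS = 0 → satisfies claim
(5, 6): LHS = 900, RHS = 150 → counterexample
(6, 1): LHS = 36, RHS = 36 → satisfies claim

That makes 2 counterexamples.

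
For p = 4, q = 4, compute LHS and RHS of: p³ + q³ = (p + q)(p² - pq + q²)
LHS = 4³ + 4³ = 128
RHS = (4 + 4)(4² - 4·4 + 4²) = 128

LHS = RHS: the two sides agree.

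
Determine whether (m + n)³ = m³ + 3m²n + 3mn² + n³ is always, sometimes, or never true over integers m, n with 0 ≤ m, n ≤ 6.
Always true

The identity holds for every pair in the range. For instance at (m, n) = (3, 3): both sides equal 216.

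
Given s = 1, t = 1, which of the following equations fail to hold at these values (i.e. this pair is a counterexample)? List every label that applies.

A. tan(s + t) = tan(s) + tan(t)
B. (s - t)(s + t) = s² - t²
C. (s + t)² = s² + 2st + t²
Evaluating each claim at the given values:
A. LHS = tan(2) ≈ -2.185, RHS = 2·tan(1) ≈ 3.115 → fails here (LHS ≠ RHS)
B. LHS = 0, RHS = 0 → holds here (LHS = RHS)
C. LHS = 4, RHS = 4 → holds here (LHS = RHS)

Answer: A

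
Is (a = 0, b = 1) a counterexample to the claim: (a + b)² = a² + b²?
No

Substituting a = 0, b = 1:
LHS = (0 + 1)² = 1
RHS = 0² + 1² = 1

The sides agree, so this pair does not disprove the claim.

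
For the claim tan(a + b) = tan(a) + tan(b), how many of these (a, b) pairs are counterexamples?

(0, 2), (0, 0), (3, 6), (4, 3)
2

Testing each pair:
(0, 2): LHS = tan(2) ≈ -2.185, RHS = tan(2) ≈ -2.185 → satisfies claim
(0, 0): LHS = 0, RHS = 0 → satisfies claim
(3, 6): LHS = tan(9) ≈ -0.4523, RHS = tan(6) + tan(3) ≈ -0.4336 → counterexample
(4, 3): LHS = tan(7) ≈ 0.8714, RHS = tan(3) + tan(4) ≈ 1.015 → counterexample

That makes 2 counterexamples.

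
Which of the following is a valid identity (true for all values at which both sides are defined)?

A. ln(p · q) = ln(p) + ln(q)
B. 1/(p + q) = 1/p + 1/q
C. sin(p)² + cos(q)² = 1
A: holds — e.g. at (2, 4), both sides equal ln(8) ≈ 2.079.
B: fails at (1, 4) — LHS = 1/5, RHS = 5/4.
C: fails at (4, 5) — LHS = cos(5)² + sin(4)² ≈ 0.6532, RHS = 1.

Answer: A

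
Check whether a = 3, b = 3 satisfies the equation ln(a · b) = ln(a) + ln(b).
Holds

Substituting a = 3, b = 3:

LHS = ln(3 · 3) = ln(9) ≈ 2.197
RHS = ln(3) + ln(3) = 2·ln(3) ≈ 2.197

LHS = RHS, so the equation holds at this point.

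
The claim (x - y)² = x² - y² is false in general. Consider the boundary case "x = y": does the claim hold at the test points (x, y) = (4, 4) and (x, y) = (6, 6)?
Yes, holds at both test points

At (4, 4): LHS = 0, RHS = 0 → equal
At (6, 6): LHS = 0, RHS = 0 → equal

So the claim does hold at both of these boundary points, even though it is not an identity.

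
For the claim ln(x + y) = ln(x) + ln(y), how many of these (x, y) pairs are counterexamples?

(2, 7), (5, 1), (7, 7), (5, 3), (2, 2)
Testing each pair:
(2, 7): LHS = ln(9) ≈ 2.197, RHS = ln(2) + ln(7) ≈ 2.639 → counterexample
(5, 1): LHS = ln(6) ≈ 1.792, RHS = ln(5) ≈ 1.609 → counterexample
(7, 7): LHS = ln(14) ≈ 2.639, RHS = 2·ln(7) ≈ 3.892 → counterexample
(5, 3): LHS = ln(8) ≈ 2.079, RHS = ln(3) + ln(5) ≈ 2.708 → counterexample
(2, 2): LHS = ln(4) ≈ 1.386, RHS = 2·ln(2) ≈ 1.386 → satisfies claim

That makes 4 counterexamples.

Answer: 4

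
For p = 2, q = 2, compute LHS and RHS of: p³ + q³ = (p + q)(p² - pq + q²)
LHS = 2³ + 2³ = 16
RHS = (2 + 2)(2² - 2·2 + 2²) = 16

LHS = RHS: the two sides agree.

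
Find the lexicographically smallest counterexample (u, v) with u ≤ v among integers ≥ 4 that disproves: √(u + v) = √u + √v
(u, v) = (4, 4)

Substituting (4, 4) into the claim:
LHS = √(4 + 4) = 2·√(2) ≈ 2.828
RHS = √4 + √4 = 4

Since LHS ≠ RHS, this pair disproves the claim, and no lexicographically smaller pair (u ≤ v, integers ≥ 4) does.

For instance (7, 8) is also a counterexample (LHS = √(15) ≈ 3.873, RHS = √(7) + 2·√(2) ≈ 5.474), but it's lexicographically larger.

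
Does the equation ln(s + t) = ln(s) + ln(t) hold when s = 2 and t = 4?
Fails

Substituting s = 2, t = 4:

LHS = ln(2 + 4) = ln(6) ≈ 1.792
RHS = ln(2) + ln(4) ≈ 2.079

LHS ≠ RHS, so the equation does not hold at this point.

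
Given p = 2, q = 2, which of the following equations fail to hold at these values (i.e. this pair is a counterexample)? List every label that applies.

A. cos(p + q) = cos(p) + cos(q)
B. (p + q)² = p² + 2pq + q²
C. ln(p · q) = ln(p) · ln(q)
Evaluating each claim at the given values:
A. LHS = cos(4) ≈ -0.6536, RHS = 2·cos(2) ≈ -0.8323 → fails here (LHS ≠ RHS)
B. LHS = 16, RHS = 16 → holds here (LHS = RHS)
C. LHS = ln(4) ≈ 1.386, RHS = ln(2)² ≈ 0.4805 → fails here (LHS ≠ RHS)

Answer: A, C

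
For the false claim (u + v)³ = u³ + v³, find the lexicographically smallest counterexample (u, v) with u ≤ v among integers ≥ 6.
Substituting (6, 6) into the claim:
LHS = (6 + 6)³ = 1728
RHS = 6³ + 6³ = 432

Since LHS ≠ RHS, this pair disproves the claim, and no lexicographically smaller pair (u ≤ v, integers ≥ 6) does.

For instance (7, 13) is also a counterexample (LHS = 8000, RHS = 2540), but it's lexicographically larger.

Answer: (u, v) = (6, 6)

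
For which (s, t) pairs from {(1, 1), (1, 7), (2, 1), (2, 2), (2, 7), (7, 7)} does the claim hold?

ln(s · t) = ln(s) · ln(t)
(1, 1)

Testing each pair:
(1, 1): LHS = 0, RHS = 0 → holds
(1, 7): LHS = ln(7) ≈ 1.946, RHS = 0 → fails
(2, 1): LHS = ln(2) ≈ 0.6931, RHS = 0 → fails
(2, 2): LHS = ln(4) ≈ 1.386, RHS = ln(2)² ≈ 0.4805 → fails
(2, 7): LHS = ln(14) ≈ 2.639, RHS = ln(2)·ln(7) ≈ 1.349 → fails
(7, 7): LHS = ln(49) ≈ 3.892, RHS = ln(7)² ≈ 3.787 → fails

1 of 6 pairs satisfies the claim.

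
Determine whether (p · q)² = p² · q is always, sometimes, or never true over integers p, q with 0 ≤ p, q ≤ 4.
It holds at (p, q) = (3, 1) (both sides equal 9), but fails at (p, q) = (2, 2) (LHS = 16, RHS = 8).

Answer: Sometimes true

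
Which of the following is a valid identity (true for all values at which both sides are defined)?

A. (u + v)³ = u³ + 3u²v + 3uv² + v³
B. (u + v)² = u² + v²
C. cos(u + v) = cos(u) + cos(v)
A: holds — e.g. at (4, 6), both sides equal 1000.
B: fails at (3, 4) — LHS = 49, RHS = 25.
C: fails at (2, 5) — LHS = cos(7) ≈ 0.7539, RHS = cos(2) + cos(5) ≈ -0.1325.

Answer: A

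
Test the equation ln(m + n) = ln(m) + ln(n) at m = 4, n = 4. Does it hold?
Substituting m = 4, n = 4:

LHS = ln(4 + 4) = ln(8) ≈ 2.079
RHS = ln(4) + ln(4) = 2·ln(4) ≈ 2.773

LHS ≠ RHS, so the equation does not hold at this point.

Answer: Fails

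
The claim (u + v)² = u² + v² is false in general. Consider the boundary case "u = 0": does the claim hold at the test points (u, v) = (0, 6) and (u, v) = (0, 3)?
Yes, holds at both test points

At (0, 6): LHS = 36, RHS = 36 → equal
At (0, 3): LHS = 9, RHS = 9 → equal

So the claim does hold at both of these boundary points, even though it is not an identity.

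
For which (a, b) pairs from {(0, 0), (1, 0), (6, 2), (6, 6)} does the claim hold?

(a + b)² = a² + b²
Testing each pair:
(0, 0): LHS = 0, RHS = 0 → holds
(1, 0): LHS = 1, RHS = 1 → holds
(6, 2): LHS = 64, RHS = 40 → fails
(6, 6): LHS = 144, RHS = 72 → fails

2 of 4 pairs satisfy the claim.

Answer: (0, 0), (1, 0)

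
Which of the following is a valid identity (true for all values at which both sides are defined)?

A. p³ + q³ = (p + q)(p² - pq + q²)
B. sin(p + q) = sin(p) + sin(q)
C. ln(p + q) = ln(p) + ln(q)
A: holds — e.g. at (4, 4), both sides equal 128.
B: fails at (3, 3) — LHS = sin(6) ≈ -0.2794, RHS = 2·sin(3) ≈ 0.2822.
C: fails at (1, 2) — LHS = ln(3) ≈ 1.099, RHS = ln(2) ≈ 0.6931.

Answer: A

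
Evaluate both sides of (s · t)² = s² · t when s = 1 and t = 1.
LHS = (1 · 1)² = 1
RHS = 1² · 1 = 1

LHS = RHS: the two sides agree.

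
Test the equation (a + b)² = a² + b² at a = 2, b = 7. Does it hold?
Substituting a = 2, b = 7:

LHS = (2 + 7)² = 81
RHS = 2² + 7² = 53

LHS ≠ RHS, so the equation does not hold at this point.

Answer: Fails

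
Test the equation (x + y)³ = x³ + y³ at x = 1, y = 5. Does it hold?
Fails

Substituting x = 1, y = 5:

LHS = (1 + 5)³ = 216
RHS = 1³ + 5³ = 126

LHS ≠ RHS, so the equation does not hold at this point.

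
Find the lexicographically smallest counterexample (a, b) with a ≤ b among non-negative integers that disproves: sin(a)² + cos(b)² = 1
Substituting (0, 1) into the claim:
LHS = sin(0)² + cos(1)² = cos(1)² ≈ 0.2919
RHS = 1

Since LHS ≠ RHS, this pair disproves the claim, and no lexicographically smaller pair (a ≤ b, non-negative integers) does.

For instance (4, 6) is also a counterexample (LHS = sin(4)² + cos(6)² ≈ 1.495, RHS = 1), but it's lexicographically larger.

Answer: (a, b) = (0, 1)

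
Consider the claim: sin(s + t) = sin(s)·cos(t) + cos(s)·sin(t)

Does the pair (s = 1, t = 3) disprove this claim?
Substituting s = 1, t = 3:
LHS = sin(1 + 3) = sin(4) ≈ -0.7568
RHS = sin(1)·cos(3) + cos(1)·sin(3) = sin(1)·cos(3) + sin(3)·cos(1) ≈ -0.7568

The sides agree, so this pair does not disprove the claim.

Answer: No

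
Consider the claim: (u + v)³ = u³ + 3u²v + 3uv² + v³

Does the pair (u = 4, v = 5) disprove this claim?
Substituting u = 4, v = 5:
LHS = (4 + 5)³ = 729
RHS = 4³ + 3·4²·5 + 3·4·5² + 5³ = 729

The sides agree, so this pair does not disprove the claim.

Answer: No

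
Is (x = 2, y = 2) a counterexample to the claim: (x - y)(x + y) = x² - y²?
Substituting x = 2, y = 2:
LHS = (2 - 2)(2 + 2) = 0
RHS = 2² - 2² = 0

The sides agree, so this pair does not disprove the claim.

Answer: No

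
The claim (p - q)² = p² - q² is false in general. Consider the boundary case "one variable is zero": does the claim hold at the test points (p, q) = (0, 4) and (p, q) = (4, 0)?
At (0, 4): LHS = 16 ≠ RHS = -16
At (4, 0): LHS = 16, RHS = 16 → equal

Answer: Only at (4, 0)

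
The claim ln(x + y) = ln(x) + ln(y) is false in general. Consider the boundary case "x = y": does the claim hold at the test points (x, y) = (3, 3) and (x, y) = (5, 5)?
At (3, 3): LHS = ln(6) ≈ 1.792 ≠ RHS = 2·ln(3) ≈ 2.197
At (5, 5): LHS = ln(10) ≈ 2.303 ≠ RHS = 2·ln(5) ≈ 3.219

Answer: No, fails at both test points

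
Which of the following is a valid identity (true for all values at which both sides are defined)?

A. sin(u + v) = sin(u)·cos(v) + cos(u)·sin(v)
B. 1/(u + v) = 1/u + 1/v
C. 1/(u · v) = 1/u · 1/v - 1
A

A: holds — e.g. at (1, 4), both sides equal sin(5) ≈ -0.9589.
B: fails at (4, 4) — LHS = 1/8, RHS = 1/2.
C: fails at (6, 7) — LHS = 1/42, RHS = -41/42.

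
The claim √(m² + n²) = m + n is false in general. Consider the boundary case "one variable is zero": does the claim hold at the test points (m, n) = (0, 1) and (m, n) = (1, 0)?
At (0, 1): LHS = 1, RHS = 1 → equal
At (1, 0): LHS = 1, RHS = 1 → equal

So the claim does hold at both of these boundary points, even though it is not an identity.

Answer: Yes, holds at both test points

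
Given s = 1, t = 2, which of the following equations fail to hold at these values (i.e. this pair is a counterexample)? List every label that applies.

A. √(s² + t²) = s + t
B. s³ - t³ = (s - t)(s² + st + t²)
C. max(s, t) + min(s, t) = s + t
A

Evaluating each claim at the given values:
A. LHS = √(5) ≈ 2.236, RHS = 3 → fails here (LHS ≠ RHS)
B. LHS = -7, RHS = -7 → holds here (LHS = RHS)
C. LHS = 3, RHS = 3 → holds here (LHS = RHS)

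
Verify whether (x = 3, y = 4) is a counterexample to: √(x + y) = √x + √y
Substituting x = 3, y = 4:
LHS = √(3 + 4) = √(7) ≈ 2.646
RHS = √3 + √4 = √(3) + 2 ≈ 3.732

Since LHS ≠ RHS, this pair disproves the claim.

Answer: Yes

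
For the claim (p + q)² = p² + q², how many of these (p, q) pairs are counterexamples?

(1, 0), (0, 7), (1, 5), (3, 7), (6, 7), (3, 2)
Testing each pair:
(1, 0): LHS = 1, RHS = 1 → satisfies claim
(0, 7): LHS = 49, RHS = 49 → satisfies claim
(1, 5): LHS = 36, RHS = 26 → counterexample
(3, 7): LHS = 100, RHS = 58 → counterexample
(6, 7): LHS = 169, RHS = 85 → counterexample
(3, 2): LHS = 25, RHS = 13 → counterexample

That makes 4 counterexamples.

Answer: 4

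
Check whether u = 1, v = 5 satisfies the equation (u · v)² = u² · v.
Fails

Substituting u = 1, v = 5:

LHS = (1 · 5)² = 25
RHS = 1² · 5 = 5

LHS ≠ RHS, so the equation does not hold at this point.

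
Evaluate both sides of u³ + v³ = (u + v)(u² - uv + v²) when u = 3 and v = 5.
LHS = 3³ + 5³ = 152
RHS = (3 + 5)(3² - 3·5 + 5²) = 152

LHS = RHS: the two sides agree.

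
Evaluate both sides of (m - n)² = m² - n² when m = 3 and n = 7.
LHS = (3 - 7)² = 16
RHS = 3² - 7² = -40

LHS ≠ RHS, so the equation does not hold here.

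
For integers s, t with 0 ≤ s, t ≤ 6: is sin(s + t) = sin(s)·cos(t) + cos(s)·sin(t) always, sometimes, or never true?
Always true

The identity holds for every pair in the range. For instance at (s, t) = (1, 6): both sides equal sin(7) ≈ 0.657.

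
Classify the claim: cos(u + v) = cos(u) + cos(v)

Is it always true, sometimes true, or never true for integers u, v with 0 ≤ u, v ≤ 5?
The claim fails for every pair in the range. For instance at (u, v) = (5, 0): LHS = cos(5) ≈ 0.2837, RHS = cos(5) + 1 ≈ 1.284.

Answer: Never true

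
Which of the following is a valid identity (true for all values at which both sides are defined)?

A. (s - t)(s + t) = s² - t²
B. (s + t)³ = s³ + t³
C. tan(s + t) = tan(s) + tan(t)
A

A: holds — e.g. at (0, 1), both sides equal -1.
B: fails at (4, 4) — LHS = 512, RHS = 128.
C: fails at (2, 5) — LHS = tan(7) ≈ 0.8714, RHS = tan(5) + tan(2) ≈ -5.566.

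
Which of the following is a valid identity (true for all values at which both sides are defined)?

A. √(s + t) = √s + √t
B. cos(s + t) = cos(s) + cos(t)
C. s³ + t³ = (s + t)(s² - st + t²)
C

A: fails at (2, 2) — LHS = 2, RHS = 2·√(2) ≈ 2.828.
B: fails at (5, 8) — LHS = cos(13) ≈ 0.9074, RHS = cos(8) + cos(5) ≈ 0.1382.
C: holds — e.g. at (2, 4), both sides equal 72.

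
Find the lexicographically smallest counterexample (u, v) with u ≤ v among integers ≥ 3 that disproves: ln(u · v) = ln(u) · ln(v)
(u, v) = (3, 3)

Substituting (3, 3) into the claim:
LHS = ln(3 · 3) = ln(9) ≈ 2.197
RHS = ln(3) · ln(3) = ln(3)² ≈ 1.207

Since LHS ≠ RHS, this pair disproves the claim, and no lexicographically smaller pair (u ≤ v, integers ≥ 3) does.

For instance (6, 8) is also a counterexample (LHS = ln(48) ≈ 3.871, RHS = ln(6)·ln(8) ≈ 3.726), but it's lexicographically larger.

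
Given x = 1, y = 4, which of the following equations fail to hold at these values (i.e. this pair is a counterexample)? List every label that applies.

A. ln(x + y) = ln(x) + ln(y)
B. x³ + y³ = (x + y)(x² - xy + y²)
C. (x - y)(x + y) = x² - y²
Evaluating each claim at the given values:
A. LHS = ln(5) ≈ 1.609, RHS = ln(4) ≈ 1.386 → fails here (LHS ≠ RHS)
B. LHS = 65, RHS = 65 → holds here (LHS = RHS)
C. LHS = -15, RHS = -15 → holds here (LHS = RHS)

Answer: A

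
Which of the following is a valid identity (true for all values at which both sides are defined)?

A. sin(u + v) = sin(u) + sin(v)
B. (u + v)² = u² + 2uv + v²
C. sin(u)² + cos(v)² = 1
A: fails at (6, 7) — LHS = sin(13) ≈ 0.4202, RHS = sin(6) + sin(7) ≈ 0.3776.
B: holds — e.g. at (5, 5), both sides equal 100.
C: fails at (2, 4) — LHS = cos(4)² + sin(2)² ≈ 1.254, RHS = 1.

Answer: B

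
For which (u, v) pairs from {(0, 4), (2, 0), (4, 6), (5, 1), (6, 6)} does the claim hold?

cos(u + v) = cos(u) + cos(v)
None

Testing each pair:
(0, 4): LHS = cos(4) ≈ -0.6536, RHS = cos(4) + 1 ≈ 0.3464 → fails
(2, 0): LHS = cos(2) ≈ -0.4161, RHS = cos(2) + 1 ≈ 0.5839 → fails
(4, 6): LHS = cos(10) ≈ -0.8391, RHS = cos(4) + cos(6) ≈ 0.3065 → fails
(5, 1): LHS = cos(6) ≈ 0.9602, RHS = cos(5) + cos(1) ≈ 0.824 → fails
(6, 6): LHS = cos(12) ≈ 0.8439, RHS = 2·cos(6) ≈ 1.92 → fails

No pair satisfies the claim.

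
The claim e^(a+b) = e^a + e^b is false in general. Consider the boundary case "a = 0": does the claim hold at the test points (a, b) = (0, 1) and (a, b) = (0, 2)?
No, fails at both test points

At (0, 1): LHS = e ≈ 2.718 ≠ RHS = 1 + e ≈ 3.718
At (0, 2): LHS = e^2 ≈ 7.389 ≠ RHS = 1 + e^2 ≈ 8.389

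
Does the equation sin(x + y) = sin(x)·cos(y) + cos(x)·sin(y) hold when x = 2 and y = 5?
Holds

Substituting x = 2, y = 5:

LHS = sin(2 + 5) = sin(7) ≈ 0.657
RHS = sin(2)·cos(5) + cos(2)·sin(5) = sin(2)·cos(5) + sin(5)·cos(2) ≈ 0.657

LHS = RHS, so the equation holds at this point.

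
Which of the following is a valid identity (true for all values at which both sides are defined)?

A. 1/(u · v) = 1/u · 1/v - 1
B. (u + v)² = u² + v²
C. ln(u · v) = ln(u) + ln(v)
C

A: fails at (3, 4) — LHS = 1/12, RHS = -11/12.
B: fails at (2, 3) — LHS = 25, RHS = 13.
C: holds — e.g. at (1, 4), both sides equal ln(4) ≈ 1.386.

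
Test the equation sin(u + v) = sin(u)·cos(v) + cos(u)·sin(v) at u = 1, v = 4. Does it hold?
Substituting u = 1, v = 4:

LHS = sin(1 + 4) = sin(5) ≈ -0.9589
RHS = sin(1)·cos(4) + cos(1)·sin(4) = sin(1)·cos(4) + sin(4)·cos(1) ≈ -0.9589

LHS = RHS, so the equation holds at this point.

Answer: Holds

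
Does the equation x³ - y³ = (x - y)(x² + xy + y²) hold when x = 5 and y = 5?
Holds

Substituting x = 5, y = 5:

LHS = 5³ - 5³ = 0
RHS = (5 - 5)(5² + 5·5 + 5²) = 0

LHS = RHS, so the equation holds at this point.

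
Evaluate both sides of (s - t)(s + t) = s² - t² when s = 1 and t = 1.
LHS = (1 - 1)(1 + 1) = 0
RHS = 1² - 1² = 0

LHS = RHS: the two sides agree.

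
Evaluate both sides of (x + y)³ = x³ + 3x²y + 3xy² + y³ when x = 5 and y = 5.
LHS = (5 + 5)³ = 1000
RHS = 5³ + 3·5²·5 + 3·5·5² + 5³ = 1000

LHS = RHS: the two sides agree.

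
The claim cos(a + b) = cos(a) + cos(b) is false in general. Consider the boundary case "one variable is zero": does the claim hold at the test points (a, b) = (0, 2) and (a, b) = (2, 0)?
At (0, 2): LHS = cos(2) ≈ -0.4161 ≠ RHS = cos(2) + 1 ≈ 0.5839
At (2, 0): LHS = cos(2) ≈ -0.4161 ≠ RHS = cos(2) + 1 ≈ 0.5839

Answer: No, fails at both test points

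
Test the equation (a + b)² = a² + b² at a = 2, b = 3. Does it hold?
Substituting a = 2, b = 3:

LHS = (2 + 3)² = 25
RHS = 2² + 3² = 13

LHS ≠ RHS, so the equation does not hold at this point.

Answer: Fails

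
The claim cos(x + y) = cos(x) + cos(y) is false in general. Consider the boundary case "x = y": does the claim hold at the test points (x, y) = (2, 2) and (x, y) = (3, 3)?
At (2, 2): LHS = cos(4) ≈ -0.6536 ≠ RHS = 2·cos(2) ≈ -0.8323
At (3, 3): LHS = cos(6) ≈ 0.9602 ≠ RHS = 2·cos(3) ≈ -1.98

Answer: No, fails at both test points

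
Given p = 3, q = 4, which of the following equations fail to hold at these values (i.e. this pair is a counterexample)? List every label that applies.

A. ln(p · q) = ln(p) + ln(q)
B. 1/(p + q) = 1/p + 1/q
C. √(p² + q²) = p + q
B, C

Evaluating each claim at the given values:
A. LHS = ln(12) ≈ 2.485, RHS = ln(3) + ln(4) ≈ 2.485 → holds here (LHS = RHS)
B. LHS = 1/7, RHS = 7/12 → fails here (LHS ≠ RHS)
C. LHS = 5, RHS = 7 → fails here (LHS ≠ RHS)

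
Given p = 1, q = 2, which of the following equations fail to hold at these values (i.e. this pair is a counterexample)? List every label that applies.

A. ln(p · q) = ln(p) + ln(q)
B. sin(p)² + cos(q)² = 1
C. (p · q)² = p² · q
B, C

Evaluating each claim at the given values:
A. LHS = ln(2) ≈ 0.6931, RHS = ln(2) ≈ 0.6931 → holds here (LHS = RHS)
B. LHS = cos(2)² + sin(1)² ≈ 0.8813, RHS = 1 → fails here (LHS ≠ RHS)
C. LHS = 4, RHS = 2 → fails here (LHS ≠ RHS)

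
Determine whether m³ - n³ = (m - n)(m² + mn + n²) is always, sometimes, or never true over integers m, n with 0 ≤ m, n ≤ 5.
The identity holds for every pair in the range. For instance at (m, n) = (2, 3): both sides equal -19.

Answer: Always true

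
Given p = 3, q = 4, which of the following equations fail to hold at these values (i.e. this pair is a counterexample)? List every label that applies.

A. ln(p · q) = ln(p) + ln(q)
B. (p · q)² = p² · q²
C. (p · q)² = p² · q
C

Evaluating each claim at the given values:
A. LHS = ln(12) ≈ 2.485, RHS = ln(3) + ln(4) ≈ 2.485 → holds here (LHS = RHS)
B. LHS = 144, RHS = 144 → holds here (LHS = RHS)
C. LHS = 144, RHS = 36 → fails here (LHS ≠ RHS)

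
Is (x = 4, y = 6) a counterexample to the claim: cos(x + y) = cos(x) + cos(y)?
Yes

Substituting x = 4, y = 6:
LHS = cos(4 + 6) = cos(10) ≈ -0.8391
RHS = cos(4) + cos(6) ≈ 0.3065

Since LHS ≠ RHS, this pair disproves the claim.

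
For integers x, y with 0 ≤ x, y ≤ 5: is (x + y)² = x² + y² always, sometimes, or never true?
It holds at (x, y) = (0, 0) (both sides equal 0), but fails at (x, y) = (4, 5) (LHS = 81, RHS = 41).

Answer: Sometimes true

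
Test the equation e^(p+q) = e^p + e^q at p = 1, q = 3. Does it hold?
Substituting p = 1, q = 3:

LHS = e^(1+3) = e^4 ≈ 54.6
RHS = e^1 + e^3 = e + e^3 ≈ 22.8

LHS ≠ RHS, so the equation does not hold at this point.

Answer: Fails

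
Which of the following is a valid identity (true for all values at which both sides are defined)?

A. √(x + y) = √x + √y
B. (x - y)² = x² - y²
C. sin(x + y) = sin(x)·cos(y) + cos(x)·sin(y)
A: fails at (5, 8) — LHS = √(13) ≈ 3.606, RHS = √(5) + 2·√(2) ≈ 5.064.
B: fails at (5, 8) — LHS = 9, RHS = -39.
C: holds — e.g. at (1, 2), both sides equal sin(3) ≈ 0.1411.

Answer: C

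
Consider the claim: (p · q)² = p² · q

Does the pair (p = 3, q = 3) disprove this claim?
Substituting p = 3, q = 3:
LHS = (3 · 3)² = 81
RHS = 3² · 3 = 27

Since LHS ≠ RHS, this pair disproves the claim.

Answer: Yes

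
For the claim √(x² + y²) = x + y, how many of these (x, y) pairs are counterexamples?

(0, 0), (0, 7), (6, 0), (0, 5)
Testing each pair:
(0, 0): LHS = 0, RHS = 0 → satisfies claim
(0, 7): LHS = 7, RHS = 7 → satisfies claim
(6, 0): LHS = 6, RHS = 6 → satisfies claim
(0, 5): LHS = 5, RHS = 5 → satisfies claim

That makes 0 counterexamples.

Answer: 0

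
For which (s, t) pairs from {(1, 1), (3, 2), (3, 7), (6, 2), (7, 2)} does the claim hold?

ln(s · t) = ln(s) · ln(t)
(1, 1)

Testing each pair:
(1, 1): LHS = 0, RHS = 0 → holds
(3, 2): LHS = ln(6) ≈ 1.792, RHS = ln(2)·ln(3) ≈ 0.7615 → fails
(3, 7): LHS = ln(21) ≈ 3.045, RHS = ln(3)·ln(7) ≈ 2.138 → fails
(6, 2): LHS = ln(12) ≈ 2.485, RHS = ln(2)·ln(6) ≈ 1.242 → fails
(7, 2): LHS = ln(14) ≈ 2.639, RHS = ln(2)·ln(7) ≈ 1.349 → fails

1 of 5 pairs satisfies the claim.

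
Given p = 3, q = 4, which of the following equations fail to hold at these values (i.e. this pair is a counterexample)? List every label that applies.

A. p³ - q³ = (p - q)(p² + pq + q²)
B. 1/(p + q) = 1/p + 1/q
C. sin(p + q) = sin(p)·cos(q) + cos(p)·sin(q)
Evaluating each claim at the given values:
A. LHS = -37, RHS = -37 → holds here (LHS = RHS)
B. LHS = 1/7, RHS = 7/12 → fails here (LHS ≠ RHS)
C. LHS = sin(7) ≈ 0.657, RHS = sin(3)·cos(4) + sin(4)·cos(3) ≈ 0.657 → holds here (LHS = RHS)

Answer: B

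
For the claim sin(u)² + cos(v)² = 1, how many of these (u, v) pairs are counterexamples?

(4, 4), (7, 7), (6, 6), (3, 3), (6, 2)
Testing each pair:
(4, 4): LHS = cos(4)² + sin(4)² = 1, RHS = 1 → satisfies claim
(7, 7): LHS = sin(7)² + cos(7)² = 1, RHS = 1 → satisfies claim
(6, 6): LHS = sin(6)² + cos(6)² = 1, RHS = 1 → satisfies claim
(3, 3): LHS = sin(3)² + cos(3)² = 1, RHS = 1 → satisfies claim
(6, 2): LHS = sin(6)² + cos(2)² ≈ 0.2513, RHS = 1 → counterexample

That makes 1 counterexample.

Answer: 1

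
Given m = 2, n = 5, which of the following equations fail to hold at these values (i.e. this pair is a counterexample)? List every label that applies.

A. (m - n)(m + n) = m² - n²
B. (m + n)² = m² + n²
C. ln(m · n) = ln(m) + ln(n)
Evaluating each claim at the given values:
A. LHS = -21, RHS = -21 → holds here (LHS = RHS)
B. LHS = 49, RHS = 29 → fails here (LHS ≠ RHS)
C. LHS = ln(10) ≈ 2.303, RHS = ln(2) + ln(5) ≈ 2.303 → holds here (LHS = RHS)

Answer: B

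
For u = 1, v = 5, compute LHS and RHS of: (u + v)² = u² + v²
LHS = (1 + 5)² = 36
RHS = 1² + 5² = 26

LHS ≠ RHS, so the equation does not hold here.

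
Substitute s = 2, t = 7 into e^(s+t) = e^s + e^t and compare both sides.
LHS = e^(2+7) = e^9 ≈ 8103
RHS = e^2 + e^7 ≈ 1104

LHS ≠ RHS (they differ by about 6999), so the equation does not hold here.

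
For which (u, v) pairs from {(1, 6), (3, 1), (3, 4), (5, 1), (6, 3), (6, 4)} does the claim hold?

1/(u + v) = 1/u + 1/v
None

Testing each pair:
(1, 6): LHS = 1/7, RHS = 7/6 → fails
(3, 1): LHS = 1/4, RHS = 4/3 → fails
(3, 4): LHS = 1/7, RHS = 7/12 → fails
(5, 1): LHS = 1/6, RHS = 6/5 → fails
(6, 3): LHS = 1/9, RHS = 1/2 → fails
(6, 4): LHS = 1/10, RHS = 5/12 → fails

No pair satisfies the claim.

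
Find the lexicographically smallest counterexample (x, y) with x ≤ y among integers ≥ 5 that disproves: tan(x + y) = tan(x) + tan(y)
Substituting (5, 5) into the claim:
LHS = tan(5 + 5) = tan(10) ≈ 0.6484
RHS = tan(5) + tan(5) = 2·tan(5) ≈ -6.761

Since LHS ≠ RHS, this pair disproves the claim, and no lexicographically smaller pair (x ≤ y, integers ≥ 5) does.

For instance (6, 8) is also a counterexample (LHS = tan(14) ≈ 7.245, RHS = tan(8) + tan(6) ≈ -7.091), but it's lexicographically larger.

Answer: (x, y) = (5, 5)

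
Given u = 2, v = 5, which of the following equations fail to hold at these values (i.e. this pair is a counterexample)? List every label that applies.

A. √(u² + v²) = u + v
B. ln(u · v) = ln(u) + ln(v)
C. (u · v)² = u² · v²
Evaluating each claim at the given values:
A. LHS = √(29) ≈ 5.385, RHS = 7 → fails here (LHS ≠ RHS)
B. LHS = ln(10) ≈ 2.303, RHS = ln(2) + ln(5) ≈ 2.303 → holds here (LHS = RHS)
C. LHS = 100, RHS = 100 → holds here (LHS = RHS)

Answer: A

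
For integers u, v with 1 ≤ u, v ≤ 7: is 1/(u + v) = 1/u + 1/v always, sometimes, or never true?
The claim fails for every pair in the range. For instance at (u, v) = (7, 7): LHS = 1/14, RHS = 2/7.

Answer: Never true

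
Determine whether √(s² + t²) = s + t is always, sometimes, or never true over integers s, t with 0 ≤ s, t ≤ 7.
It holds at (s, t) = (2, 0) (both sides equal 2), but fails at (s, t) = (1, 1) (LHS = √(2) ≈ 1.414, RHS = 2).

Answer: Sometimes true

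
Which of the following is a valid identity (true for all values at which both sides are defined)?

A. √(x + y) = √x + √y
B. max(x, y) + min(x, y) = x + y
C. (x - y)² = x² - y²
A: fails at (3, 4) — LHS = √(7) ≈ 2.646, RHS = √(3) + 2 ≈ 3.732.
B: holds — e.g. at (5, 8), both sides equal 13.
C: fails at (2, 7) — LHS = 25, RHS = -45.

Answer: B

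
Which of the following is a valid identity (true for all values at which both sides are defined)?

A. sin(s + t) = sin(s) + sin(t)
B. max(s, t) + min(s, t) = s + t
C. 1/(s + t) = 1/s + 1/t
A: fails at (1, 5) — LHS = sin(6) ≈ -0.2794, RHS = sin(5) + sin(1) ≈ -0.1175.
B: holds — e.g. at (4, 6), both sides equal 10.
C: fails at (5, 5) — LHS = 1/10, RHS = 2/5.

Answer: B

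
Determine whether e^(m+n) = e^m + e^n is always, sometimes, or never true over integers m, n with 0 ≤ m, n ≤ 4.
The claim fails for every pair in the range. For instance at (m, n) = (0, 3): LHS = e^3 ≈ 20.09, RHS = 1 + e^3 ≈ 21.09.

Answer: Never true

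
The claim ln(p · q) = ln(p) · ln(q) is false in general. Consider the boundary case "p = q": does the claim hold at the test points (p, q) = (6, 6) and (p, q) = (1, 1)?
Only at (1, 1)

At (6, 6): LHS = ln(36) ≈ 3.584 ≠ RHS = ln(6)² ≈ 3.21
At (1, 1): LHS = 0, RHS = 0 → equal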